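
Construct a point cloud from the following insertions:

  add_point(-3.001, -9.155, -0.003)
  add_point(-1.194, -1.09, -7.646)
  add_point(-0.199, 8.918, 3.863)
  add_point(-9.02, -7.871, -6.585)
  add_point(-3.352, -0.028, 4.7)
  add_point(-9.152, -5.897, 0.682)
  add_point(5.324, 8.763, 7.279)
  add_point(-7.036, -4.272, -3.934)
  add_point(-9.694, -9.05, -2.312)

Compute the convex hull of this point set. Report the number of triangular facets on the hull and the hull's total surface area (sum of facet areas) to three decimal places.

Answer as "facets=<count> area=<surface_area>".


facets=12 area=504.913

Hull vertices (8/9): indices [0, 1, 2, 3, 4, 5, 6, 8].

Area of each hull facet:
  f1: (p1, p0, p6) → 106.5293
  f2: (p2, p1, p6) → 44.6825
  f3: (p4, p0, p6) → 46.9714
  f4: (p4, p2, p6) → 30.2187
  f5: (p3, p2, p1) → 72.9514
  f6: (p3, p0, p8) → 15.6358
  f7: (p3, p1, p0) → 44.1912
  f8: (p5, p4, p2) → 27.7972
  f9: (p5, p3, p8) → 8.8046
  f10: (p5, p3, p2) → 61.1377
  f11: (p5, p0, p8) → 14.6491
  f12: (p5, p4, p0) → 31.3444
Σ area = 504.913

Check V−E+F: 8 − 18 + 12 = 2.


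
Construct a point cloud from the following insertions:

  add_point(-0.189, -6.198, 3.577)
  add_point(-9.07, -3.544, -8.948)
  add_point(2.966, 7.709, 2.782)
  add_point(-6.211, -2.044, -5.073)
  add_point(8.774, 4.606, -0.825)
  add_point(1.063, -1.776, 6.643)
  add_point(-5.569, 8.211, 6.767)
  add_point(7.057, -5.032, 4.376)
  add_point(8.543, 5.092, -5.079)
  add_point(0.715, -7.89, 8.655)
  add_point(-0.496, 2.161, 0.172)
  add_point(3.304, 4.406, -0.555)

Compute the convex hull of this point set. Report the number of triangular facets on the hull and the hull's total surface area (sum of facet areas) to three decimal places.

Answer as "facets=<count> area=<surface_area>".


Extreme-point indices: [1, 2, 4, 5, 6, 7, 8, 9] — 8 of 12 on the boundary.

Facet areas (half cross-product norm):
  f1: (p9, p6, p1) → 159.0587
  f2: (p7, p9, p1) → 83.1472
  f3: (p8, p6, p1) → 164.8481
  f4: (p8, p7, p1) → 133.8494
  f5: (p8, p7, p4) → 19.7600
  f6: (p5, p9, p6) → 25.2477
  f7: (p5, p7, p9) → 22.1981
  f8: (p2, p8, p4) → 14.8353
  f9: (p2, p8, p6) → 24.6827
  f10: (p2, p7, p4) → 41.6117
  f11: (p2, p5, p6) → 47.2541
  f12: (p2, p5, p7) → 37.0498
Σ area = 773.543

Euler characteristic 8−18+12 = 2 ✓

facets=12 area=773.543


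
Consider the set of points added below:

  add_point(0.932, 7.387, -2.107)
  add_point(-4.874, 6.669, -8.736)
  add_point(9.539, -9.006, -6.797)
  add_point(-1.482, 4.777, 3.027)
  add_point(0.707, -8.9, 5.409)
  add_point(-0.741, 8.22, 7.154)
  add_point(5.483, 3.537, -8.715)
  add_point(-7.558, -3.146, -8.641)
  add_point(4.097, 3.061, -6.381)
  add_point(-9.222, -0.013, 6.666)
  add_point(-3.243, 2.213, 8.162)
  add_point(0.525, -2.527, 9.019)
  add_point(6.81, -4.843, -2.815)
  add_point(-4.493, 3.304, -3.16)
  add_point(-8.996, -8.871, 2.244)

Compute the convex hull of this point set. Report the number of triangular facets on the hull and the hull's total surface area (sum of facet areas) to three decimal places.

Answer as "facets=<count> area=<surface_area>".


facets=20 area=1071.006

Extreme-point indices: [0, 1, 2, 4, 5, 6, 7, 9, 10, 11, 12, 14] — 12 of 15 on the boundary.

Facet areas (half cross-product norm):
  f1: (p1, p5, p9) → 93.5070
  f2: (p7, p1, p9) → 78.9748
  f3: (p6, p5, p2) → 114.6591
  f4: (p6, p7, p2) → 96.3597
  f5: (p6, p7, p1) → 55.0326
  f6: (p14, p11, p9) → 50.6998
  f7: (p14, p7, p9) → 61.3016
  f8: (p14, p7, p2) → 111.5370
  f9: (p10, p5, p9) → 16.9002
  f10: (p10, p11, p9) → 18.9089
  f11: (p10, p11, p5) → 17.5020
  f12: (p12, p5, p2) → 5.8425
  f13: (p12, p11, p2) → 22.6386
  f14: (p12, p11, p5) → 74.4647
  f15: (p0, p1, p5) → 32.5749
  f16: (p0, p6, p5) → 21.6954
  f17: (p0, p6, p1) → 38.0299
  f18: (p4, p11, p2) → 50.0937
  f19: (p4, p14, p2) → 73.1959
  f20: (p4, p14, p11) → 37.0874
Σ area = 1071.006

Euler: V−E+F = 12−30+20 = 2.


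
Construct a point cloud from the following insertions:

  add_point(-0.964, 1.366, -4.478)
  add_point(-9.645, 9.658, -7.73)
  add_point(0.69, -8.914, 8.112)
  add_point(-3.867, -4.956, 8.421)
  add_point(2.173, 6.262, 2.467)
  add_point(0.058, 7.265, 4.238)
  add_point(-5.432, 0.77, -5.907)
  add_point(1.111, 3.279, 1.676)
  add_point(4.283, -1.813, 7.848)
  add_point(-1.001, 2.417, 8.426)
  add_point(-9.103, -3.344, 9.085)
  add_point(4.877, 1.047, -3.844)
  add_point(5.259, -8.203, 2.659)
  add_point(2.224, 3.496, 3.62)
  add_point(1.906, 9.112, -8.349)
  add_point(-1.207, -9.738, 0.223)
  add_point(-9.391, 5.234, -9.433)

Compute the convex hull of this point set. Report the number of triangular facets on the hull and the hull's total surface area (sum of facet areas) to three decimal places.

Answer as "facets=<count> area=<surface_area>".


facets=20 area=969.063

Extreme-point indices: [1, 2, 4, 5, 8, 9, 10, 11, 12, 14, 15, 16] — 12 of 17 on the boundary.

Per-facet area ½‖(b−a)×(c−a)‖:
  f1: (p5, p10, p1) → 115.5917
  f2: (p16, p10, p1) → 48.3379
  f3: (p16, p15, p10) → 126.7618
  f4: (p14, p5, p1) → 73.0943
  f5: (p14, p16, p1) → 27.3006
  f6: (p2, p8, p12) → 26.0592
  f7: (p2, p15, p12) → 23.7689
  f8: (p2, p15, p10) → 46.0043
  f9: (p9, p5, p10) → 25.7068
  f10: (p9, p8, p5) → 21.1527
  f11: (p9, p2, p10) → 50.9892
  f12: (p9, p2, p8) → 26.4912
  f13: (p11, p8, p12) → 45.0899
  f14: (p11, p15, p12) → 39.9865
  f15: (p11, p16, p15) → 103.0875
  f16: (p11, p14, p16) → 58.0798
  f17: (p4, p14, p5) → 14.4137
  f18: (p4, p8, p5) → 14.4950
  f19: (p4, p11, p14) → 40.4066
  f20: (p4, p11, p8) → 42.2449
Σ area = 969.063

Euler characteristic 12−30+20 = 2 ✓


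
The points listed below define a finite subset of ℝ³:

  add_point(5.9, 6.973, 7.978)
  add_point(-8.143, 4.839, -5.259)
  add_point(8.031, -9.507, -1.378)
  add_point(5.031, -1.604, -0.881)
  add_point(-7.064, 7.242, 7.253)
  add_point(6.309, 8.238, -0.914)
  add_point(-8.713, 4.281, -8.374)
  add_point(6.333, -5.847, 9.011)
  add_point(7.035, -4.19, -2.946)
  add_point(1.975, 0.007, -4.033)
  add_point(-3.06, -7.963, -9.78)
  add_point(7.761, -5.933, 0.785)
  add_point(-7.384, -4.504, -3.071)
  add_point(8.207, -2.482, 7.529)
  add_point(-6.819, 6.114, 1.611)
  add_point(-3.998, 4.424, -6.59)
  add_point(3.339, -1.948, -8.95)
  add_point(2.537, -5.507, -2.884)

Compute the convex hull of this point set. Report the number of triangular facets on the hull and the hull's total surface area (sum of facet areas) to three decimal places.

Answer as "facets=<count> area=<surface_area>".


facets=18 area=1095.610

11 of the 18 inputs are extreme points: [0, 2, 4, 5, 6, 7, 8, 10, 12, 13, 16].

Facet areas (half cross-product norm):
  f1: (p4, p5, p6) → 114.5679
  f2: (p16, p10, p6) → 56.5979
  f3: (p16, p5, p6) → 88.9125
  f4: (p0, p5, p13) → 43.6566
  f5: (p0, p4, p5) → 58.3775
  f6: (p0, p7, p13) → 14.9744
  f7: (p0, p7, p4) → 83.4200
  f8: (p2, p5, p13) → 78.1520
  f9: (p2, p7, p13) → 22.7830
  f10: (p2, p16, p10) → 51.3253
  f11: (p12, p7, p4) → 131.6628
  f12: (p12, p10, p6) → 45.0042
  f13: (p12, p4, p6) → 77.2794
  f14: (p12, p2, p10) → 60.8716
  f15: (p12, p2, p7) → 89.8007
  f16: (p8, p16, p5) → 45.7503
  f17: (p8, p2, p5) → 15.8123
  f18: (p8, p2, p16) → 16.6617
Σ area = 1095.610

Check V−E+F: 11 − 27 + 18 = 2.


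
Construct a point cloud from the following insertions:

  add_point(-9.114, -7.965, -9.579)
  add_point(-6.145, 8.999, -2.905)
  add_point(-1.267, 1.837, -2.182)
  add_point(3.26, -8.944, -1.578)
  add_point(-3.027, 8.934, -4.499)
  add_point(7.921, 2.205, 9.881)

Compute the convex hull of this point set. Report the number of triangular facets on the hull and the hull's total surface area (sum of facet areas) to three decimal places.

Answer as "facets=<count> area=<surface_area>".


facets=6 area=626.432

Points on the hull: [0, 1, 3, 4, 5] (5 of 6).

Facet areas (half cross-product norm):
  f1: (p1, p5, p0) → 186.3260
  f2: (p3, p5, p0) → 101.6331
  f3: (p4, p1, p0) → 32.3208
  f4: (p4, p3, p0) → 128.5549
  f5: (p4, p1, p5) → 33.2664
  f6: (p4, p3, p5) → 144.3309
Σ area = 626.432

Euler: V−E+F = 5−9+6 = 2.


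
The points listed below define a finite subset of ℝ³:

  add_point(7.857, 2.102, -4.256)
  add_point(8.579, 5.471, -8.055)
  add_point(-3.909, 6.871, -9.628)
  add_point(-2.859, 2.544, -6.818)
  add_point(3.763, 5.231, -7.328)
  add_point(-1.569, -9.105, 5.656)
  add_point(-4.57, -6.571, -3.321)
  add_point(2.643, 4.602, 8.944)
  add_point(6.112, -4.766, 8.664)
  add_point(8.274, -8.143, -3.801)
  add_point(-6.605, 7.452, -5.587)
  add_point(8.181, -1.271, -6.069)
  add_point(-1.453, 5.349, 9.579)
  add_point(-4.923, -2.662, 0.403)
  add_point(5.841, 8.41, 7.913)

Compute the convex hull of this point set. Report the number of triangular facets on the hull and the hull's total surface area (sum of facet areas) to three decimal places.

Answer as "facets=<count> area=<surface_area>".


Extreme-point indices: [1, 2, 5, 6, 7, 8, 9, 10, 11, 12, 13, 14] — 12 of 15 on the boundary.

Triangle areas on the boundary:
  f1: (p12, p14, p10) → 65.2294
  f2: (p8, p14, p1) → 107.8017
  f3: (p8, p12, p5) → 58.7392
  f4: (p2, p6, p10) → 35.0314
  f5: (p2, p14, p10) → 43.6672
  f6: (p2, p14, p1) → 104.0530
  f7: (p13, p6, p10) → 30.8623
  f8: (p13, p6, p5) → 24.0100
  f9: (p13, p12, p10) → 74.5152
  f10: (p13, p12, p5) → 56.6186
  f11: (p9, p6, p5) → 60.4936
  f12: (p9, p8, p1) → 93.3231
  f13: (p9, p8, p5) → 58.3771
  f14: (p9, p2, p6) → 96.1071
  f15: (p7, p12, p14) → 9.1990
  f16: (p7, p8, p14) → 22.2809
  f17: (p7, p8, p12) → 18.1264
  f18: (p11, p2, p1) → 44.4144
  f19: (p11, p9, p1) → 1.9484
  f20: (p11, p9, p2) → 43.4372
Σ area = 1048.235

Check V−E+F: 12 − 30 + 20 = 2.

facets=20 area=1048.235


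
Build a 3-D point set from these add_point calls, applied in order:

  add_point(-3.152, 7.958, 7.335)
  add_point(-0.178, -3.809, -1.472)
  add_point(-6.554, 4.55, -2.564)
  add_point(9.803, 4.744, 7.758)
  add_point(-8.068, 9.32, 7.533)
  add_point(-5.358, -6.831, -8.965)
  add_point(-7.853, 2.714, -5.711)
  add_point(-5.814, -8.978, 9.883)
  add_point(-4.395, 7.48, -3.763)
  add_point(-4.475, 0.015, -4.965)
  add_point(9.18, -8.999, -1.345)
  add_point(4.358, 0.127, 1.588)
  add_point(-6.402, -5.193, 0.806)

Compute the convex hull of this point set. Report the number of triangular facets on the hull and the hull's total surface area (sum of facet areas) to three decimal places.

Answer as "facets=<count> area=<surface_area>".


Points on the hull: [3, 4, 5, 6, 7, 8, 10, 12] (8 of 13).

Per-facet area ½‖(b−a)×(c−a)‖:
  f1: (p7, p3, p4) → 159.7322
  f2: (p10, p7, p3) → 147.3149
  f3: (p10, p5, p7) → 140.2108
  f4: (p8, p3, p4) → 104.9517
  f5: (p8, p10, p3) → 147.6634
  f6: (p8, p10, p5) → 125.7988
  f7: (p12, p5, p7) → 27.0610
  f8: (p6, p8, p4) → 36.1627
  f9: (p6, p8, p5) → 23.9005
  f10: (p6, p12, p5) → 45.2968
  f11: (p6, p7, p4) → 129.9373
  f12: (p6, p12, p7) → 24.0146
Σ area = 1112.045

Check V−E+F: 8 − 18 + 12 = 2.

facets=12 area=1112.045


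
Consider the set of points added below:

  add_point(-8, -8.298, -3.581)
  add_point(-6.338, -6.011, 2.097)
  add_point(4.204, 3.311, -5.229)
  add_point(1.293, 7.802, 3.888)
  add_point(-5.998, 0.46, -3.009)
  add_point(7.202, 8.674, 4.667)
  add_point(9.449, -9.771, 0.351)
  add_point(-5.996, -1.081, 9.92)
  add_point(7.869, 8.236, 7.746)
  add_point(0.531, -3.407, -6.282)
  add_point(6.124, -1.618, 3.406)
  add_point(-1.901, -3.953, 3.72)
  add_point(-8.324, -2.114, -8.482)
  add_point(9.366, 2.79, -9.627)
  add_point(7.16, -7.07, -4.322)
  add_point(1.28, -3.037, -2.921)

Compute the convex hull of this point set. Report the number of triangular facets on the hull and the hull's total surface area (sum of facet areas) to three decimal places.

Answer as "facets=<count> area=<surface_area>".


Extreme-point indices: [0, 1, 3, 4, 5, 6, 7, 8, 12, 13, 14] — 11 of 16 on the boundary.

Triangle areas on the boundary:
  f1: (p0, p7, p12) → 59.9469
  f2: (p3, p13, p12) → 136.4367
  f3: (p3, p13, p5) → 46.9771
  f4: (p8, p7, p6) → 151.1582
  f5: (p8, p13, p6) → 136.8351
  f6: (p8, p13, p5) → 14.7095
  f7: (p8, p3, p5) → 9.1047
  f8: (p8, p3, p7) → 47.4568
  f9: (p1, p7, p6) → 74.3182
  f10: (p1, p0, p6) → 51.6208
  f11: (p1, p0, p7) → 8.3560
  f12: (p14, p13, p6) → 24.1133
  f13: (p14, p0, p6) → 42.3987
  f14: (p14, p13, p12) → 93.9718
  f15: (p14, p0, p12) → 60.0456
  f16: (p4, p7, p12) → 25.7711
  f17: (p4, p3, p12) → 16.3960
  f18: (p4, p3, p7) → 70.9777
Σ area = 1070.594

Euler: V−E+F = 11−27+18 = 2.

facets=18 area=1070.594


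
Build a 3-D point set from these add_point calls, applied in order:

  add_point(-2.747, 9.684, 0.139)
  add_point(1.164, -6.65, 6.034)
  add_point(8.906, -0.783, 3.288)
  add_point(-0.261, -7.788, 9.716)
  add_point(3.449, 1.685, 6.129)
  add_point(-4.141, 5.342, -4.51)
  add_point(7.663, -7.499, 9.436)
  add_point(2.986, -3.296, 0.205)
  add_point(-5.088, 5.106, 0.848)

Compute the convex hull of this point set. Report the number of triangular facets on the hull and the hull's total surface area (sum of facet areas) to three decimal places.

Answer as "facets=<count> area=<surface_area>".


facets=14 area=466.802

Extreme-point indices: [0, 1, 2, 3, 4, 5, 6, 7, 8] — 9 of 9 on the boundary.

Facet areas (half cross-product norm):
  f1: (p5, p3, p8) → 38.2104
  f2: (p7, p5, p2) → 39.6342
  f3: (p1, p5, p3) → 26.2823
  f4: (p1, p7, p5) → 36.3240
  f5: (p6, p4, p2) → 30.2152
  f6: (p6, p4, p3) → 39.4567
  f7: (p6, p1, p3) → 15.0228
  f8: (p6, p7, p2) → 32.6636
  f9: (p6, p1, p7) → 25.1489
  f10: (p0, p5, p2) → 51.5112
  f11: (p0, p4, p2) → 34.4246
  f12: (p0, p5, p8) → 13.6815
  f13: (p0, p3, p8) → 32.8167
  f14: (p0, p4, p3) → 51.4099
Σ area = 466.802

Check V−E+F: 9 − 21 + 14 = 2.


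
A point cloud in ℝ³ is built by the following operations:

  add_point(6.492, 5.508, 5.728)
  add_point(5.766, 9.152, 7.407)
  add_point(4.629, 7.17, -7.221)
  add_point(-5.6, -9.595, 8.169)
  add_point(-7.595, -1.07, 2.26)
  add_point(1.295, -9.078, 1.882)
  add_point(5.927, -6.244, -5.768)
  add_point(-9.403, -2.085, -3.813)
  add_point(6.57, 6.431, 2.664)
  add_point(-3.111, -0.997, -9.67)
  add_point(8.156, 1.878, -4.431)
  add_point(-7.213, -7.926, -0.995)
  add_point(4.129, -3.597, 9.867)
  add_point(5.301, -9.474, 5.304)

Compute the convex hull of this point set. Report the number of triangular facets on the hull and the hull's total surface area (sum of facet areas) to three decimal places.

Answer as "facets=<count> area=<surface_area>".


Extreme-point indices: [0, 1, 2, 3, 4, 5, 6, 7, 9, 10, 11, 12, 13] — 13 of 14 on the boundary.

Facet areas (half cross-product norm):
  f1: (p2, p1, p7) → 126.7273
  f2: (p2, p1, p10) → 48.4587
  f3: (p2, p6, p10) → 25.1100
  f4: (p4, p3, p7) → 30.1807
  f5: (p4, p1, p7) → 45.8719
  f6: (p4, p1, p3) → 91.6880
  f7: (p11, p3, p7) → 25.7778
  f8: (p13, p6, p10) → 48.8307
  f9: (p9, p2, p7) → 44.9605
  f10: (p9, p2, p6) → 61.5586
  f11: (p9, p11, p7) → 29.3055
  f12: (p9, p11, p6) → 63.9056
  f13: (p12, p1, p3) → 61.4087
  f14: (p12, p13, p3) → 40.5474
  f15: (p5, p11, p6) → 41.8811
  f16: (p5, p13, p6) → 24.3942
  f17: (p5, p11, p3) → 37.2902
  f18: (p5, p13, p3) → 24.5107
  f19: (p0, p1, p10) → 15.7248
  f20: (p0, p13, p10) → 77.0050
  f21: (p0, p12, p1) → 16.9921
  f22: (p0, p12, p13) → 35.2750
Σ area = 1017.405

Euler: V−E+F = 13−33+22 = 2.

facets=22 area=1017.405


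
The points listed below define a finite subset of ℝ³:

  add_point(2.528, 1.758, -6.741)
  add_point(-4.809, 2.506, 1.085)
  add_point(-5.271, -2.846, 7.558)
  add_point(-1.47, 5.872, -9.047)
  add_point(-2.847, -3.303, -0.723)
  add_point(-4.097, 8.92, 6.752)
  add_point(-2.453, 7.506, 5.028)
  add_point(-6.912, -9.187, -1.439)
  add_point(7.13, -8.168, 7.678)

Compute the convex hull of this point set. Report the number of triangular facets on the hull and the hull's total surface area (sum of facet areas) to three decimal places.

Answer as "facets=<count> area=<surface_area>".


facets=12 area=706.067

8 of the 9 inputs are extreme points: [0, 1, 2, 3, 5, 6, 7, 8].

Facet areas (half cross-product norm):
  f1: (p2, p8, p7) → 74.8393
  f2: (p2, p5, p7) → 56.1165
  f3: (p2, p5, p8) → 76.2613
  f4: (p0, p8, p7) → 119.9854
  f5: (p0, p3, p7) → 46.5823
  f6: (p1, p5, p7) → 25.6740
  f7: (p1, p3, p7) → 67.1325
  f8: (p1, p3, p5) → 45.0312
  f9: (p6, p3, p5) → 13.7245
  f10: (p6, p0, p3) → 42.5337
  f11: (p6, p5, p8) → 19.5697
  f12: (p6, p0, p8) → 118.6169
Σ area = 706.067

Euler characteristic 8−18+12 = 2 ✓


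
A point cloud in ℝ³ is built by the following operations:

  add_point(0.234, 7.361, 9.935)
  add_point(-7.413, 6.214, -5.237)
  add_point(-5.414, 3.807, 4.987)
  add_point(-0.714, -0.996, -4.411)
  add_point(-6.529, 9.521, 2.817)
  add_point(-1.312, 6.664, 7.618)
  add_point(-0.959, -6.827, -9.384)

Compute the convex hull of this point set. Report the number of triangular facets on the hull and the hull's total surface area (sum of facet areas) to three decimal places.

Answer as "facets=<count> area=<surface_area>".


Points on the hull: [0, 1, 2, 3, 4, 6] (6 of 7).

Per-facet area ½‖(b−a)×(c−a)‖:
  f1: (p4, p0, p1) → 33.8601
  f2: (p2, p6, p1) → 80.8802
  f3: (p2, p4, p1) → 27.1851
  f4: (p2, p6, p0) → 64.0600
  f5: (p2, p4, p0) → 25.7553
  f6: (p3, p0, p1) → 79.3829
  f7: (p3, p6, p1) → 33.2323
  f8: (p3, p6, p0) → 21.1264
Σ area = 365.482

Check V−E+F: 6 − 12 + 8 = 2.

facets=8 area=365.482


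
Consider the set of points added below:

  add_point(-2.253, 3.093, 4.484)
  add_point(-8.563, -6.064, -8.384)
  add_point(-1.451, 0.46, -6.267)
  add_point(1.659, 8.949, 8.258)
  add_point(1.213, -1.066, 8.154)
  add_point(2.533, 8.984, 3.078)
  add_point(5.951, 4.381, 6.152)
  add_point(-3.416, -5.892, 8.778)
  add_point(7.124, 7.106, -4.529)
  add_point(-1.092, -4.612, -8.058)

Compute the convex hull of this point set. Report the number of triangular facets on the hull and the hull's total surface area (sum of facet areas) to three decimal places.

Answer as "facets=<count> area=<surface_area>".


facets=16 area=686.334

10 of the 10 inputs are extreme points: [0, 1, 2, 3, 4, 5, 6, 7, 8, 9].

Per-facet area ½‖(b−a)×(c−a)‖:
  f1: (p2, p8, p1) → 5.3922
  f2: (p2, p5, p1) → 40.0274
  f3: (p2, p5, p8) → 49.4195
  f4: (p9, p8, p1) → 39.6247
  f5: (p9, p7, p1) → 64.5536
  f6: (p9, p6, p8) → 81.6762
  f7: (p3, p5, p1) → 52.0989
  f8: (p3, p5, p8) → 9.9583
  f9: (p3, p6, p8) → 35.8661
  f10: (p0, p7, p1) → 83.5096
  f11: (p0, p3, p1) → 24.3374
  f12: (p0, p3, p7) → 34.4220
  f13: (p4, p3, p7) → 22.3630
  f14: (p4, p3, p6) → 24.7685
  f15: (p4, p9, p7) → 55.5658
  f16: (p4, p9, p6) → 62.7508
Σ area = 686.334

Euler characteristic 10−24+16 = 2 ✓


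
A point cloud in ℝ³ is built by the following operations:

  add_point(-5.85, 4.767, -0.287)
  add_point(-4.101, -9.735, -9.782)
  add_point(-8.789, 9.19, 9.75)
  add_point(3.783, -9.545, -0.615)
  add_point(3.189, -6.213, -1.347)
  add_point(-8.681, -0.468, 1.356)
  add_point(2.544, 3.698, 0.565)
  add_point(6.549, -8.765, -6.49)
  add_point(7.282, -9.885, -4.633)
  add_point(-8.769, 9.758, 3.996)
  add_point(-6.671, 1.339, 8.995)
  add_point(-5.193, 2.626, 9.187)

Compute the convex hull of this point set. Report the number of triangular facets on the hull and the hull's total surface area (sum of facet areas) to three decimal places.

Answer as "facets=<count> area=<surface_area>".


facets=18 area=743.174

11 of the 12 inputs are extreme points: [0, 1, 2, 3, 5, 6, 7, 8, 9, 10, 11].

Area of each hull facet:
  f1: (p6, p9, p2) → 37.5062
  f2: (p7, p1, p8) → 11.0835
  f3: (p7, p6, p8) → 16.9146
  f4: (p7, p6, p1) → 83.1158
  f5: (p0, p9, p1) → 20.9458
  f6: (p0, p6, p1) → 73.2546
  f7: (p0, p6, p9) → 27.6538
  f8: (p5, p10, p2) → 32.1431
  f9: (p5, p10, p1) → 40.5660
  f10: (p5, p9, p2) → 30.1711
  f11: (p5, p9, p1) → 50.5949
  f12: (p3, p1, p8) → 31.9422
  f13: (p3, p10, p1) → 108.1057
  f14: (p3, p6, p8) → 34.9922
  f15: (p11, p6, p2) → 41.7355
  f16: (p11, p10, p2) → 7.2101
  f17: (p11, p3, p6) → 77.6248
  f18: (p11, p3, p10) → 17.6146
Σ area = 743.174

Euler characteristic 11−27+18 = 2 ✓


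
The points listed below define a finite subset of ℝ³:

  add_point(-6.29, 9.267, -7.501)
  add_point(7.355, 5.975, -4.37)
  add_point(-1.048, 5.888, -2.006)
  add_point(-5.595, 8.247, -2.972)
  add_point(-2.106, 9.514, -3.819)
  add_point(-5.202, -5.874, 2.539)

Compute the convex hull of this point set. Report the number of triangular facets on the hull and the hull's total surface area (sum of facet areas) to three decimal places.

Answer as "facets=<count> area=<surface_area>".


facets=8 area=294.613

Points on the hull: [0, 1, 2, 3, 4, 5] (6 of 6).

Per-facet area ½‖(b−a)×(c−a)‖:
  f1: (p5, p1, p0) → 121.7253
  f2: (p4, p1, p0) → 21.4454
  f3: (p3, p5, p0) → 29.5615
  f4: (p3, p4, p0) → 8.8333
  f5: (p2, p5, p1) → 53.0413
  f6: (p2, p4, p1) → 18.1614
  f7: (p2, p3, p5) → 33.9630
  f8: (p2, p3, p4) → 7.8822
Σ area = 294.613

Euler: V−E+F = 6−12+8 = 2.


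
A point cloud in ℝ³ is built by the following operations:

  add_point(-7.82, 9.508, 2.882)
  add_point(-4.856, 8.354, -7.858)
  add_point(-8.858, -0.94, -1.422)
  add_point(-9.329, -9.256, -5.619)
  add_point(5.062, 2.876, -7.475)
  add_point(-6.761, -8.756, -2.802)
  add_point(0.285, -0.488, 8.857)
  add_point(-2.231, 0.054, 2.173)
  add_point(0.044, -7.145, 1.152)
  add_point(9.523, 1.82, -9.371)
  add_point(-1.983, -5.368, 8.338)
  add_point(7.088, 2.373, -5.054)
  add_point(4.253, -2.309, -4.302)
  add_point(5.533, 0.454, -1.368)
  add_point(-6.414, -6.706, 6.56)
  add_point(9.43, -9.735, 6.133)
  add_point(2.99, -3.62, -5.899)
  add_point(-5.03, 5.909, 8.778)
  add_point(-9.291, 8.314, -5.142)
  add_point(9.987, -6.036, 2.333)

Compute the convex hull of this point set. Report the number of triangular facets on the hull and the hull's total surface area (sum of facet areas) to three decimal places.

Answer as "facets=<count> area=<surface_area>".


Extreme-point indices: [0, 1, 2, 3, 6, 9, 10, 11, 14, 15, 17, 18, 19] — 13 of 20 on the boundary.

Facet areas (half cross-product norm):
  f1: (p1, p9, p3) → 143.2854
  f2: (p1, p9, p0) → 82.4227
  f3: (p11, p9, p19) → 27.0077
  f4: (p11, p9, p0) → 26.5002
  f5: (p2, p14, p3) → 46.8441
  f6: (p2, p14, p0) → 56.3660
  f7: (p17, p14, p0) → 45.8294
  f8: (p17, p11, p19) → 106.6383
  f9: (p17, p11, p0) → 67.5204
  f10: (p18, p1, p0) → 20.0427
  f11: (p18, p2, p0) → 39.9896
  f12: (p18, p1, p3) → 45.7048
  f13: (p18, p2, p3) → 35.1136
  f14: (p15, p14, p3) → 101.7627
  f15: (p15, p9, p3) → 192.8129
  f16: (p15, p9, p19) → 8.4610
  f17: (p10, p17, p14) → 28.9566
  f18: (p10, p15, p14) → 23.0518
  f19: (p6, p10, p17) → 20.3484
  f20: (p6, p10, p15) → 33.5217
  f21: (p6, p17, p19) → 31.9992
  f22: (p6, p15, p19) → 34.1618
Σ area = 1218.341

Check V−E+F: 13 − 33 + 22 = 2.

facets=22 area=1218.341


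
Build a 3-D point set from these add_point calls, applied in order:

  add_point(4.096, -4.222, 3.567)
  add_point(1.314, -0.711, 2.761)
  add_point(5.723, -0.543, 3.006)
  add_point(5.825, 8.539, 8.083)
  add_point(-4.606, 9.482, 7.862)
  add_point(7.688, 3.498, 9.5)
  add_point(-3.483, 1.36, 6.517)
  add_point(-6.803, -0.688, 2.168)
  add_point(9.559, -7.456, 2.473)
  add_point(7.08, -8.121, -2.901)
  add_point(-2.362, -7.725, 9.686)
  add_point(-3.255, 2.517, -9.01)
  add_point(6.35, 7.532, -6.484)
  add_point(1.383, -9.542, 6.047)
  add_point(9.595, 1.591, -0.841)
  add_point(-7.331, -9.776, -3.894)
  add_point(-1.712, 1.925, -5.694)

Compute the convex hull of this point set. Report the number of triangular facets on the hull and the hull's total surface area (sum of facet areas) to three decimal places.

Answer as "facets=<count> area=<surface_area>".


Hull vertices (12/17): indices [3, 4, 5, 7, 8, 9, 10, 11, 12, 13, 14, 15].

Facet areas (half cross-product norm):
  f1: (p7, p10, p15) → 60.7997
  f2: (p7, p10, p4) → 65.8233
  f3: (p7, p11, p15) → 63.8929
  f4: (p7, p11, p4) → 71.1553
  f5: (p12, p11, p4) → 96.5650
  f6: (p13, p10, p15) → 36.4968
  f7: (p13, p8, p10) → 15.6535
  f8: (p9, p11, p15) → 94.2276
  f9: (p9, p13, p15) → 68.0150
  f10: (p9, p13, p8) → 27.2593
  f11: (p9, p12, p11) → 83.7952
  f12: (p9, p8, p14) → 28.0871
  f13: (p9, p12, p14) → 40.9555
  f14: (p5, p10, p4) → 99.8740
  f15: (p5, p8, p10) → 84.6565
  f16: (p5, p8, p14) → 50.7700
  f17: (p3, p12, p4) → 76.5157
  f18: (p3, p5, p4) → 26.4092
  f19: (p3, p12, p14) → 52.5090
  f20: (p3, p5, p14) → 29.6891
Σ area = 1173.150

Euler characteristic 12−30+20 = 2 ✓

facets=20 area=1173.150


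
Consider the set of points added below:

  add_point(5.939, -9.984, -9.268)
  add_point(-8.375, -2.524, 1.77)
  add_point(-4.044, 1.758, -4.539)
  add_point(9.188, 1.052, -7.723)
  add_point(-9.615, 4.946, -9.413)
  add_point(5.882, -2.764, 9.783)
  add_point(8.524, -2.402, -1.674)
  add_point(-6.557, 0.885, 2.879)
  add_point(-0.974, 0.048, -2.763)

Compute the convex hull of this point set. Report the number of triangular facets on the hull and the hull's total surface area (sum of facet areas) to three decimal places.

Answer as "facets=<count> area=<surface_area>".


7 of the 9 inputs are extreme points: [0, 1, 3, 4, 5, 6, 7].

Area of each hull facet:
  f1: (p0, p3, p4) → 111.3941
  f2: (p5, p3, p4) → 175.3782
  f3: (p1, p0, p4) → 129.6621
  f4: (p1, p5, p0) → 148.7534
  f5: (p6, p0, p3) → 37.5507
  f6: (p6, p5, p3) → 19.6630
  f7: (p6, p5, p0) → 52.1147
  f8: (p7, p5, p4) → 69.2815
  f9: (p7, p1, p4) → 26.5991
  f10: (p7, p1, p5) → 28.1385
Σ area = 798.535

Check V−E+F: 7 − 15 + 10 = 2.

facets=10 area=798.535


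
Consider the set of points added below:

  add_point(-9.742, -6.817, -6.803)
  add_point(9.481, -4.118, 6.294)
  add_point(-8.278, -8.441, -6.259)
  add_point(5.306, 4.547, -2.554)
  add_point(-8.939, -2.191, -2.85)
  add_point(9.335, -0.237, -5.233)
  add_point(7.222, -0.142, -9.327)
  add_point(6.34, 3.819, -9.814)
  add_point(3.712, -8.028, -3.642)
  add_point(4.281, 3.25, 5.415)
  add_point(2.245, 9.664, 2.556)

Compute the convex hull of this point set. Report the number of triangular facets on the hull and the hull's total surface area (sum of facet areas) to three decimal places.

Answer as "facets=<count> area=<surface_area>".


Extreme-point indices: [0, 1, 2, 4, 5, 6, 7, 8, 9, 10] — 10 of 11 on the boundary.

Facet areas (half cross-product norm):
  f1: (p4, p7, p0) → 54.3702
  f2: (p4, p7, p10) → 113.9826
  f3: (p2, p8, p1) → 56.6590
  f4: (p2, p4, p0) → 6.5900
  f5: (p2, p4, p1) → 73.7579
  f6: (p5, p8, p1) → 54.2053
  f7: (p5, p10, p1) → 84.2397
  f8: (p5, p7, p10) → 47.5299
  f9: (p9, p10, p1) → 13.6546
  f10: (p9, p4, p1) → 72.6242
  f11: (p9, p4, p10) → 59.8590
  f12: (p6, p5, p7) → 9.1759
  f13: (p6, p5, p8) → 22.3197
  f14: (p6, p2, p8) → 61.6024
  f15: (p6, p7, p0) → 37.0690
  f16: (p6, p2, p0) → 19.7494
Σ area = 787.389

Euler: V−E+F = 10−24+16 = 2.

facets=16 area=787.389


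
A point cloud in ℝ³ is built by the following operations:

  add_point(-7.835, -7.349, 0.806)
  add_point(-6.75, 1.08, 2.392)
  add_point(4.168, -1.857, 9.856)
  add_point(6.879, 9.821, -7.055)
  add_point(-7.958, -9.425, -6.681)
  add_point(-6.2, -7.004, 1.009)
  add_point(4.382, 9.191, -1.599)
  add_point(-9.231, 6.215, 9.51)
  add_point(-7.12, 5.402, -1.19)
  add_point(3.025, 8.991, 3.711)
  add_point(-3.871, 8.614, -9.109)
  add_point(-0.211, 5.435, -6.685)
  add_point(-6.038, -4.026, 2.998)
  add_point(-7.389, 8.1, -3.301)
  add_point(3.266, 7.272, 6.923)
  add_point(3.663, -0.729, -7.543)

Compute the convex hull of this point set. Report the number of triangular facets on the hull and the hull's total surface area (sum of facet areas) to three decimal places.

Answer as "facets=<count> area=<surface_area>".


facets=18 area=1083.076

Hull vertices (11/16): indices [0, 2, 3, 4, 5, 7, 9, 10, 13, 14, 15].

Area of each hull facet:
  f1: (p14, p2, p7) → 61.5930
  f2: (p14, p2, p3) → 63.6676
  f3: (p0, p4, p7) → 42.1996
  f4: (p0, p2, p7) → 109.9931
  f5: (p15, p2, p3) → 96.2810
  f6: (p15, p2, p4) → 126.4552
  f7: (p15, p10, p3) → 55.7746
  f8: (p15, p10, p4) → 87.9606
  f9: (p13, p10, p3) → 35.0695
  f10: (p13, p4, p7) → 116.6877
  f11: (p13, p10, p4) → 60.6484
  f12: (p9, p14, p7) → 23.1046
  f13: (p9, p14, p3) → 11.4206
  f14: (p9, p13, p7) → 74.7375
  f15: (p9, p13, p3) → 70.0446
  f16: (p5, p2, p4) → 34.3009
  f17: (p5, p0, p4) → 6.4254
  f18: (p5, p0, p2) → 6.7122
Σ area = 1083.076

Euler characteristic 11−27+18 = 2 ✓


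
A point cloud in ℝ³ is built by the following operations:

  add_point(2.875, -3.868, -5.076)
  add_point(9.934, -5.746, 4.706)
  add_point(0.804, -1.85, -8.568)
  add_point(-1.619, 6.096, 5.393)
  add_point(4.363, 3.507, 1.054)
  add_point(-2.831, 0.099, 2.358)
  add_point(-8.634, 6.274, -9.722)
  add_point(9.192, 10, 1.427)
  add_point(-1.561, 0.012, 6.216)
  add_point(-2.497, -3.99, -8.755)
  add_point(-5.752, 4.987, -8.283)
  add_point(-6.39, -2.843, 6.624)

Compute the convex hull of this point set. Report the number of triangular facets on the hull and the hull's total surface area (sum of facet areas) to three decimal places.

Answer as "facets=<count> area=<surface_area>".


facets=14 area=865.041

9 of the 12 inputs are extreme points: [0, 1, 2, 3, 6, 7, 8, 9, 11].

Per-facet area ½‖(b−a)×(c−a)‖:
  f1: (p2, p7, p6) → 110.1835
  f2: (p2, p7, p1) → 121.1993
  f3: (p3, p7, p6) → 101.0287
  f4: (p3, p11, p6) → 84.7882
  f5: (p3, p7, p1) → 92.0756
  f6: (p9, p11, p1) → 123.6810
  f7: (p9, p11, p6) → 94.8475
  f8: (p9, p2, p6) → 23.6139
  f9: (p8, p11, p1) → 30.5219
  f10: (p8, p3, p1) → 35.8102
  f11: (p8, p3, p11) → 14.9074
  f12: (p0, p2, p1) → 8.6645
  f13: (p0, p9, p1) → 14.9331
  f14: (p0, p9, p2) → 8.7861
Σ area = 865.041

Euler: V−E+F = 9−21+14 = 2.


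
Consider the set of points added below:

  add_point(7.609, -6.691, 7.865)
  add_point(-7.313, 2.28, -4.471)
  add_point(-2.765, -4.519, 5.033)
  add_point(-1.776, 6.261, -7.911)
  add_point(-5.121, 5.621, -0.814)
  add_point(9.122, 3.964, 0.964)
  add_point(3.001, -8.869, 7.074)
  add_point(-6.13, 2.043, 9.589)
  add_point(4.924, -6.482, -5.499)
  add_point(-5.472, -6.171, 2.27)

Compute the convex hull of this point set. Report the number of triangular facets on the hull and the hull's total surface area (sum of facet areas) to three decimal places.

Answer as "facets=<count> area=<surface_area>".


Hull vertices (9/10): indices [0, 1, 3, 4, 5, 6, 7, 8, 9].

Area of each hull facet:
  f1: (p4, p7, p1) → 27.4348
  f2: (p4, p7, p5) → 79.6520
  f3: (p9, p7, p1) → 59.4843
  f4: (p9, p7, p6) → 55.5721
  f5: (p9, p8, p1) → 69.5148
  f6: (p9, p8, p6) → 60.3170
  f7: (p0, p7, p5) → 100.1993
  f8: (p0, p7, p6) → 36.3580
  f9: (p0, p8, p5) → 74.5073
  f10: (p0, p8, p6) → 33.3108
  f11: (p3, p8, p1) → 54.6602
  f12: (p3, p8, p5) → 83.5413
  f13: (p3, p4, p1) → 19.6624
  f14: (p3, p4, p5) → 54.2750
Σ area = 808.489

Euler characteristic 9−21+14 = 2 ✓

facets=14 area=808.489


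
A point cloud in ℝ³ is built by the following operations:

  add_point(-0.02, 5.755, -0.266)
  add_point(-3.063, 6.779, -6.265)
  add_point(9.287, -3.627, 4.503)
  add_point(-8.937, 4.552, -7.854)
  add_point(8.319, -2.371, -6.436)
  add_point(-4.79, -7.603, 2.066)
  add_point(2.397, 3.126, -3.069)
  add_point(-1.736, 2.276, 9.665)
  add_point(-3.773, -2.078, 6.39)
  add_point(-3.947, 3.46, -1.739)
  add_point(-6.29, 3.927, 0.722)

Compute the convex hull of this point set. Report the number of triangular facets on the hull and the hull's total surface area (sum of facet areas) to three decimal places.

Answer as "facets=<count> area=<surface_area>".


facets=14 area=699.568

9 of the 11 inputs are extreme points: [0, 1, 2, 3, 4, 5, 7, 8, 10].

Per-facet area ½‖(b−a)×(c−a)‖:
  f1: (p4, p5, p3) → 125.2441
  f2: (p4, p5, p2) → 80.0348
  f3: (p8, p5, p2) → 47.0631
  f4: (p8, p7, p2) → 38.0299
  f5: (p0, p7, p2) → 67.7081
  f6: (p0, p4, p2) → 68.5429
  f7: (p10, p0, p7) → 32.5360
  f8: (p10, p8, p7) → 25.0759
  f9: (p10, p5, p3) → 51.4145
  f10: (p10, p8, p5) → 30.4462
  f11: (p1, p4, p3) → 41.2944
  f12: (p1, p0, p4) → 44.7993
  f13: (p1, p10, p3) → 25.6262
  f14: (p1, p10, p0) → 21.7525
Σ area = 699.568

Euler characteristic 9−21+14 = 2 ✓


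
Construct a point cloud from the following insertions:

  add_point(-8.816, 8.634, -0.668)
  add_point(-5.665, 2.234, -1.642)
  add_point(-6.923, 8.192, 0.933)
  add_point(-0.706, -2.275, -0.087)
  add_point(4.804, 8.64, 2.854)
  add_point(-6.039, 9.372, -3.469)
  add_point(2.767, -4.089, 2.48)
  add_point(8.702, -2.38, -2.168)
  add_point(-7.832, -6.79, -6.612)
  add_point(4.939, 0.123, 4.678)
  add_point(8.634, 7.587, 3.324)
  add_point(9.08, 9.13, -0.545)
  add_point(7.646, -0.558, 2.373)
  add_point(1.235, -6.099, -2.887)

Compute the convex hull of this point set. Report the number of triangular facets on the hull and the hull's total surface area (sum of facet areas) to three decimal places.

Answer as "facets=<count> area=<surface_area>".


12 of the 14 inputs are extreme points: [0, 2, 4, 5, 6, 7, 8, 9, 10, 11, 12, 13].

Per-facet area ½‖(b−a)×(c−a)‖:
  f1: (p7, p8, p11) → 97.6639
  f2: (p5, p8, p0) → 32.9817
  f3: (p5, p8, p11) → 126.5047
  f4: (p4, p5, p0) → 24.5196
  f5: (p4, p5, p11) → 32.2254
  f6: (p2, p4, p0) → 8.1854
  f7: (p2, p4, p9) → 51.7916
  f8: (p2, p6, p9) → 38.7279
  f9: (p2, p8, p0) → 20.8463
  f10: (p2, p6, p8) → 103.6843
  f11: (p10, p4, p11) → 8.3329
  f12: (p10, p4, p9) → 16.6364
  f13: (p10, p7, p11) → 23.6533
  f14: (p13, p7, p8) → 19.0236
  f15: (p13, p6, p8) → 23.2065
  f16: (p13, p6, p7) → 22.0707
  f17: (p12, p6, p9) → 9.3994
  f18: (p12, p6, p7) → 15.0705
  f19: (p12, p10, p9) → 14.7341
  f20: (p12, p10, p7) → 18.5820
Σ area = 707.840

Check V−E+F: 12 − 30 + 20 = 2.

facets=20 area=707.840


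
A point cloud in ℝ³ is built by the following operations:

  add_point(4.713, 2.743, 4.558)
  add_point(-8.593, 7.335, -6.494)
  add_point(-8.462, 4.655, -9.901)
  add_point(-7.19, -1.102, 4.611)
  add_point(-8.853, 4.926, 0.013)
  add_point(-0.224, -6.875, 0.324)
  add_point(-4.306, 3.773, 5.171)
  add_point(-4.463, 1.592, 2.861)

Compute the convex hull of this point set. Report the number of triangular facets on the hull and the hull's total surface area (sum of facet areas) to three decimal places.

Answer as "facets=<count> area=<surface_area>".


facets=10 area=430.325

Extreme-point indices: [0, 1, 2, 3, 4, 5, 6] — 7 of 8 on the boundary.

Area of each hull facet:
  f1: (p2, p5, p0) → 100.5469
  f2: (p3, p5, p0) → 54.7004
  f3: (p3, p2, p4) → 31.8587
  f4: (p3, p2, p5) → 77.7623
  f5: (p1, p2, p4) → 12.8331
  f6: (p1, p2, p0) → 36.9677
  f7: (p6, p3, p4) → 19.1509
  f8: (p6, p3, p0) → 23.7460
  f9: (p6, p1, p4) → 16.6391
  f10: (p6, p1, p0) → 56.1198
Σ area = 430.325

Euler: V−E+F = 7−15+10 = 2.


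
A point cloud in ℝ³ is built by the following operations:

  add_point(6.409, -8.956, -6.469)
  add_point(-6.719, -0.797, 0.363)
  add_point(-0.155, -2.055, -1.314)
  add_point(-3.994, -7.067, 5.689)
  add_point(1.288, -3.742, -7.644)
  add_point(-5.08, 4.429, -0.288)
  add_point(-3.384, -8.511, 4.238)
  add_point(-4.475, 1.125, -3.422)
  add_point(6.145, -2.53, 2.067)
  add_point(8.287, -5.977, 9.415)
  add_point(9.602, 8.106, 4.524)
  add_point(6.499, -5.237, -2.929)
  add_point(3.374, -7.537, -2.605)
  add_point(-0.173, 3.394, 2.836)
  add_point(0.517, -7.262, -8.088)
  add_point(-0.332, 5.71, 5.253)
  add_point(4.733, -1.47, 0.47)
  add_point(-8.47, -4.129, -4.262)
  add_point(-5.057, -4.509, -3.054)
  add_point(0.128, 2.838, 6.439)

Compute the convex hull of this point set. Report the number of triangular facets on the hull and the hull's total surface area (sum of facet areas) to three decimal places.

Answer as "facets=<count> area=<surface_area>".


facets=22 area=872.325

13 of the 20 inputs are extreme points: [0, 1, 3, 4, 5, 6, 7, 9, 10, 14, 15, 17, 19].

Facet areas (half cross-product norm):
  f1: (p9, p0, p10) → 120.6048
  f2: (p4, p0, p10) → 69.9410
  f3: (p19, p9, p10) → 66.9375
  f4: (p19, p15, p10) → 16.0115
  f5: (p19, p3, p9) → 61.3685
  f6: (p19, p3, p15) → 10.9850
  f7: (p14, p4, p17) → 18.3942
  f8: (p14, p4, p0) → 11.5055
  f9: (p5, p15, p10) → 30.1108
  f10: (p5, p4, p10) → 99.9137
  f11: (p6, p9, p0) → 89.9629
  f12: (p6, p3, p9) → 13.7537
  f13: (p6, p14, p0) → 41.1774
  f14: (p6, p3, p17) → 11.4767
  f15: (p6, p14, p17) → 53.8978
  f16: (p7, p4, p17) → 28.5961
  f17: (p7, p5, p17) → 12.5042
  f18: (p7, p5, p4) → 11.1944
  f19: (p1, p3, p15) → 44.8127
  f20: (p1, p5, p15) → 19.6951
  f21: (p1, p3, p17) → 25.4862
  f22: (p1, p5, p17) → 13.9948
Σ area = 872.325

Check V−E+F: 13 − 33 + 22 = 2.


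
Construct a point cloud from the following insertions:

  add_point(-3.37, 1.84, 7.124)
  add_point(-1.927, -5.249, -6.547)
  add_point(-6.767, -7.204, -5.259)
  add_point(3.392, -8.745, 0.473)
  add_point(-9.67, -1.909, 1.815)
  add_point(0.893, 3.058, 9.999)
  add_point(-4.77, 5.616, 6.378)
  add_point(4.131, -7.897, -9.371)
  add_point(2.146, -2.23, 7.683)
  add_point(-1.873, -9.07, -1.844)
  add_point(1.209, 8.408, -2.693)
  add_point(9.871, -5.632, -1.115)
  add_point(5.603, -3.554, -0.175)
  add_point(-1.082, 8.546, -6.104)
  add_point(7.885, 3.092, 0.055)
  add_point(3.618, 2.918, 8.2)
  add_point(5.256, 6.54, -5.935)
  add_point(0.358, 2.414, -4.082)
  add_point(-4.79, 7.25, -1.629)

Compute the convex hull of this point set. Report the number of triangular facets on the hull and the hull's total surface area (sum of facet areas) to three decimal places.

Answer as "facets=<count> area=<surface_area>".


16 of the 19 inputs are extreme points: [0, 2, 3, 4, 5, 6, 7, 8, 9, 10, 11, 13, 14, 15, 16, 18].

Area of each hull facet:
  f1: (p8, p5, p4) → 38.9517
  f2: (p3, p7, p11) → 34.5978
  f3: (p3, p8, p11) → 36.0579
  f4: (p18, p6, p4) → 39.3166
  f5: (p0, p5, p4) → 5.1975
  f6: (p0, p6, p4) → 18.5234
  f7: (p0, p6, p5) → 10.6776
  f8: (p10, p6, p5) → 40.2206
  f9: (p10, p18, p13) → 11.7367
  f10: (p10, p18, p6) → 24.8123
  f11: (p2, p7, p13) → 93.9425
  f12: (p2, p18, p4) → 50.6052
  f13: (p2, p18, p13) → 44.4872
  f14: (p16, p10, p13) → 11.3041
  f15: (p16, p10, p14) → 20.3447
  f16: (p16, p7, p13) → 48.3315
  f17: (p16, p7, p11) → 68.8699
  f18: (p16, p14, p11) → 30.2144
  f19: (p15, p10, p5) → 19.3714
  f20: (p15, p10, p14) → 41.1450
  f21: (p15, p14, p11) → 40.6654
  f22: (p15, p8, p11) → 32.3541
  f23: (p15, p8, p5) → 8.7108
  f24: (p9, p3, p7) → 26.9775
  f25: (p9, p2, p7) → 30.3145
  f26: (p9, p2, p4) → 29.0774
  f27: (p9, p8, p4) → 64.2785
  f28: (p9, p3, p8) → 27.5485
Σ area = 948.635

Euler: V−E+F = 16−42+28 = 2.

facets=28 area=948.635


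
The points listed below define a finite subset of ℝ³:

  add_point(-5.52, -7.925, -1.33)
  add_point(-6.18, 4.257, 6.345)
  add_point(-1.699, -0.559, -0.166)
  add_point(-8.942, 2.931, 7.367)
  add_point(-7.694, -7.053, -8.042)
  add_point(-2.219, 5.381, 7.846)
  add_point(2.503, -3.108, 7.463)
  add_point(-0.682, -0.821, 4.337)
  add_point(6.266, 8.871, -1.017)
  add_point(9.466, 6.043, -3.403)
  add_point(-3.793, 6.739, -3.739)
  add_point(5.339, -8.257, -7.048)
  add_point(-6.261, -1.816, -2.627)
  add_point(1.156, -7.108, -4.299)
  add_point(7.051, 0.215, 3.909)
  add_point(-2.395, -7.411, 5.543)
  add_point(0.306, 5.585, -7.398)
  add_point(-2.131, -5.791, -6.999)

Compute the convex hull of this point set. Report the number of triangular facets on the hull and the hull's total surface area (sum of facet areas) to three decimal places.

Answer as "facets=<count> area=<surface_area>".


13 of the 18 inputs are extreme points: [0, 1, 3, 4, 5, 6, 8, 9, 10, 11, 14, 15, 16].

Per-facet area ½‖(b−a)×(c−a)‖:
  f1: (p10, p4, p3) → 95.1212
  f2: (p5, p6, p3) → 34.4409
  f3: (p14, p11, p9) → 66.0607
  f4: (p14, p6, p11) → 46.4492
  f5: (p14, p5, p6) → 32.2616
  f6: (p15, p6, p3) → 41.2925
  f7: (p15, p6, p11) → 50.0445
  f8: (p16, p10, p4) → 41.2730
  f9: (p16, p11, p9) → 70.7595
  f10: (p16, p4, p11) → 87.4265
  f11: (p1, p10, p3) → 13.9356
  f12: (p1, p5, p3) → 4.5168
  f13: (p1, p5, p10) → 23.3044
  f14: (p8, p5, p10) → 58.5143
  f15: (p8, p16, p9) → 22.6560
  f16: (p8, p16, p10) → 26.1544
  f17: (p8, p14, p9) → 23.2179
  f18: (p8, p14, p5) → 54.1403
  f19: (p0, p4, p3) → 46.5046
  f20: (p0, p15, p3) → 46.8071
  f21: (p0, p4, p11) → 43.0333
  f22: (p0, p15, p11) → 46.3707
Σ area = 974.285

Euler characteristic 13−33+22 = 2 ✓

facets=22 area=974.285
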